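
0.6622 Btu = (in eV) 4.361e+21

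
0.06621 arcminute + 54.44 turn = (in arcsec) 7.055e+07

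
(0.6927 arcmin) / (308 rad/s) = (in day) 7.572e-12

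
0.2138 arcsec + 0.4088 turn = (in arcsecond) 5.298e+05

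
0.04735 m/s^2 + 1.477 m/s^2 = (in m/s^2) 1.524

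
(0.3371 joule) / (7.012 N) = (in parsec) 1.558e-18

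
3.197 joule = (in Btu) 0.00303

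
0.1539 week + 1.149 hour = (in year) 0.003083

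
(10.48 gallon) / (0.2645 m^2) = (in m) 0.15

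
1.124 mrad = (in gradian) 0.07156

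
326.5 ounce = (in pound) 20.41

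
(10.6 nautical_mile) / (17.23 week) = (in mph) 0.004214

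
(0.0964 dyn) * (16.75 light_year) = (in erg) 1.528e+18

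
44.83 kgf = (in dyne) 4.396e+07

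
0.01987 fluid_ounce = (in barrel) 3.696e-06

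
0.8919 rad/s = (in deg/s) 51.1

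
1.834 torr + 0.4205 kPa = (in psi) 0.09645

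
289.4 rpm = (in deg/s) 1736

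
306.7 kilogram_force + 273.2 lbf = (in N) 4223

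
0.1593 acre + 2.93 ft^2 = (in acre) 0.1594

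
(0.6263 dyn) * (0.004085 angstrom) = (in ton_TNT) 6.115e-28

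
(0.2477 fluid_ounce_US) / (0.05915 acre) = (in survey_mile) 1.902e-11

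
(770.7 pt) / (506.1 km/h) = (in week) 3.198e-09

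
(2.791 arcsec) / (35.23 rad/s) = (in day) 4.445e-12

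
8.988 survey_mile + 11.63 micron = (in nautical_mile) 7.81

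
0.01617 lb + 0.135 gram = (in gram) 7.47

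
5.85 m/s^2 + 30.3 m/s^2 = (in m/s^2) 36.15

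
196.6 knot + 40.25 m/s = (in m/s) 141.4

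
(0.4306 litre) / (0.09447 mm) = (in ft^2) 49.06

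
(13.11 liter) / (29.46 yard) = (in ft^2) 0.005238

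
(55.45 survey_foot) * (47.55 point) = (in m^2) 0.2835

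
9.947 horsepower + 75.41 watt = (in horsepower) 10.05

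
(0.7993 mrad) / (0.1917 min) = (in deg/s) 0.003982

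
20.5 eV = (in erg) 3.284e-11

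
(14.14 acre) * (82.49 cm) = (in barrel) 2.969e+05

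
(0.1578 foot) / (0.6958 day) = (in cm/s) 8.001e-05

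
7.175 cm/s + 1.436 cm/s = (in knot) 0.1674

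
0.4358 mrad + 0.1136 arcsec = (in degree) 0.025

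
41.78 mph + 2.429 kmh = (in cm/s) 1935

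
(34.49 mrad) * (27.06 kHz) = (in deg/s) 5.347e+04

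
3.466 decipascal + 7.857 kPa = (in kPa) 7.857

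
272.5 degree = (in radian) 4.756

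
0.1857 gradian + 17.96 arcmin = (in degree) 0.4665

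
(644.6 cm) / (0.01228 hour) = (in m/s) 0.1458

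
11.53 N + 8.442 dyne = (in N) 11.53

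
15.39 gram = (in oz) 0.5429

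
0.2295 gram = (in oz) 0.008095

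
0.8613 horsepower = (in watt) 642.3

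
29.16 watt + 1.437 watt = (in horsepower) 0.04103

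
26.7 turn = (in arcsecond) 3.46e+07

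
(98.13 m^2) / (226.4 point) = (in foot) 4031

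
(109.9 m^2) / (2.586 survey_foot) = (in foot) 457.4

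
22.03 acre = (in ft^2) 9.596e+05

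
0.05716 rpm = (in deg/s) 0.343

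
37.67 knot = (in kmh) 69.76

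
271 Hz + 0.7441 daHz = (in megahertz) 0.0002784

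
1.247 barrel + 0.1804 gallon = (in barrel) 1.251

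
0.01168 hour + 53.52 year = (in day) 1.953e+04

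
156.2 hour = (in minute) 9372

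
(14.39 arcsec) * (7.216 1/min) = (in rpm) 8.012e-05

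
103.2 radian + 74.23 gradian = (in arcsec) 2.153e+07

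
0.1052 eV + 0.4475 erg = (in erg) 0.4475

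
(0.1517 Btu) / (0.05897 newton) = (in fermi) 2.714e+18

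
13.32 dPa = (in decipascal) 13.32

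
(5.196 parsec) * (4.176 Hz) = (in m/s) 6.695e+17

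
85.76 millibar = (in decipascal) 8.576e+04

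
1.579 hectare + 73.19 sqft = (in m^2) 1.58e+04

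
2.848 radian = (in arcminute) 9791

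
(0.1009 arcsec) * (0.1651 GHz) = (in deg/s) 4627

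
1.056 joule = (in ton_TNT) 2.524e-10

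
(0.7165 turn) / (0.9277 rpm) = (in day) 0.0005363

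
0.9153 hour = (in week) 0.005448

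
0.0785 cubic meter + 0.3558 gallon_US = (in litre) 79.85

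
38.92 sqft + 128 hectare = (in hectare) 128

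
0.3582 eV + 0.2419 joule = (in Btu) 0.0002293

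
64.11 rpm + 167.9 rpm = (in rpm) 232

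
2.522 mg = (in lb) 5.56e-06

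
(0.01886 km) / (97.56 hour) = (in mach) 1.577e-07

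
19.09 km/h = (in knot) 10.31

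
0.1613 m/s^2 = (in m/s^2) 0.1613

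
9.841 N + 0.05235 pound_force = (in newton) 10.07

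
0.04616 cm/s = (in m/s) 0.0004616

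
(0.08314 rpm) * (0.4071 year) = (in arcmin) 3.843e+08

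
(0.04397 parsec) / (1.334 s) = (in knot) 1.977e+15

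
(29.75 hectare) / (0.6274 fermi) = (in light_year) 5.012e+04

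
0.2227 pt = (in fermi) 7.856e+10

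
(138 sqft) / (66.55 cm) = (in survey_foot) 63.2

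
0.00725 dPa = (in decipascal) 0.00725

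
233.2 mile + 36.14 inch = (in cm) 3.753e+07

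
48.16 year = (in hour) 4.219e+05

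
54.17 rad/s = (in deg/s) 3104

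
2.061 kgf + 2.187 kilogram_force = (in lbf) 9.365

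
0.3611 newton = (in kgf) 0.03682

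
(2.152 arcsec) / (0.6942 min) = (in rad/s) 2.505e-07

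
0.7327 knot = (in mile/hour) 0.8432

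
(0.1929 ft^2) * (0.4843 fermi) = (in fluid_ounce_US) 2.935e-13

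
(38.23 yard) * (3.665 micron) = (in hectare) 1.281e-08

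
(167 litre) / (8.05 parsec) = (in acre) 1.661e-22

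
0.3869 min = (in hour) 0.006448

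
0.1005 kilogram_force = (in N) 0.9856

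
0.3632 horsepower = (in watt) 270.8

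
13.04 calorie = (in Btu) 0.05171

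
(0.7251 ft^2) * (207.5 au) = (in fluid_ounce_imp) 7.36e+16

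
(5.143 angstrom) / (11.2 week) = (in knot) 1.476e-16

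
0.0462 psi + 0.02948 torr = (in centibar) 0.3225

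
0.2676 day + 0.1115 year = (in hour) 983.2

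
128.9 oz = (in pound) 8.056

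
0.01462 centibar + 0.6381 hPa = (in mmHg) 0.5883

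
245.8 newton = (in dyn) 2.458e+07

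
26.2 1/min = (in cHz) 43.67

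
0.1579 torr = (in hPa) 0.2105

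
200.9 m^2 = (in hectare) 0.02009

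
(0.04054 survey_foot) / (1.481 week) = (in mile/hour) 3.086e-08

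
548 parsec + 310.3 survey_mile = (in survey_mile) 1.051e+16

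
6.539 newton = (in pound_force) 1.47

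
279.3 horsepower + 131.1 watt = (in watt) 2.084e+05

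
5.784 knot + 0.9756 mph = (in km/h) 12.28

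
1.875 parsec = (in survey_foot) 1.898e+17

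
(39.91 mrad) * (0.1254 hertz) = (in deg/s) 0.2867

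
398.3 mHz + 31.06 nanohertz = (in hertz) 0.3983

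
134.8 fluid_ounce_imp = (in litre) 3.83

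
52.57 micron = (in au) 3.514e-16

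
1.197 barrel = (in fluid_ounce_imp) 6698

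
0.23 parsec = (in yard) 7.761e+15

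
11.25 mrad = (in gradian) 0.7162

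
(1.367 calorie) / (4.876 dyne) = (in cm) 1.173e+07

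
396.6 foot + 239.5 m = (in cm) 3.604e+04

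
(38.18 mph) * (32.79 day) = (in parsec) 1.567e-09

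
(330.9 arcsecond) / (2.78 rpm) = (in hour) 1.531e-06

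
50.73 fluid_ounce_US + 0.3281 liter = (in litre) 1.828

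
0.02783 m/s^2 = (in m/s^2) 0.02783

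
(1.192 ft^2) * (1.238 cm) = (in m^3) 0.001371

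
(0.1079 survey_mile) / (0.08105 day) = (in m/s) 0.0248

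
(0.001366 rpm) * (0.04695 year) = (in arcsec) 4.369e+07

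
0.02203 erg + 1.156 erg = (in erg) 1.178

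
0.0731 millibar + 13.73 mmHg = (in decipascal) 1.838e+04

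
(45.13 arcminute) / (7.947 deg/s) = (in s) 0.09465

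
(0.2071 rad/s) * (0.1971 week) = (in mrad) 2.469e+07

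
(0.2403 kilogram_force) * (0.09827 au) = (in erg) 3.464e+17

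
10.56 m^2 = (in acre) 0.002609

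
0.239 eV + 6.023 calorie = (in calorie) 6.023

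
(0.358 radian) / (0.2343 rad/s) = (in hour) 0.0004244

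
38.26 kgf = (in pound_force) 84.35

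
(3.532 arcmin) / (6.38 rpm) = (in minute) 2.563e-05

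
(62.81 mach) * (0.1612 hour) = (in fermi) 1.241e+22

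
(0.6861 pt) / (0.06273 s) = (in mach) 1.133e-05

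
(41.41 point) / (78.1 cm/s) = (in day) 2.165e-07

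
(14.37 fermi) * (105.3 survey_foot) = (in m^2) 4.612e-13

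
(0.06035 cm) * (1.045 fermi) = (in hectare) 6.307e-23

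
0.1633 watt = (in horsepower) 0.000219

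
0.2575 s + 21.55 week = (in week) 21.55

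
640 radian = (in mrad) 6.4e+05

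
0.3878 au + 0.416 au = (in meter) 1.202e+11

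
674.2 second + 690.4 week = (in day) 4833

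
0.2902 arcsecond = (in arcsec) 0.2902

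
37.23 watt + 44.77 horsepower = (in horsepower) 44.82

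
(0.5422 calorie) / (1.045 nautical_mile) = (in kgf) 0.0001195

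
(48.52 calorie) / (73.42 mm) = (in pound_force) 621.6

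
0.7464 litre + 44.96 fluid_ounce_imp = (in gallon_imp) 0.4452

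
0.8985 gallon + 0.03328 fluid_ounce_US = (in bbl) 0.0214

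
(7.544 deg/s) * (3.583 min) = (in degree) 1622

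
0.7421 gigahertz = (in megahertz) 742.1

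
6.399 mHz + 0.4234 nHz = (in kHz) 6.399e-06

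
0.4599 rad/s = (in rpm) 4.392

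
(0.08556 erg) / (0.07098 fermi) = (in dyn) 1.205e+13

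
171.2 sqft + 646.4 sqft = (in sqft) 817.6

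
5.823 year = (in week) 303.6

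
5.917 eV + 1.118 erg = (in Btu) 1.06e-10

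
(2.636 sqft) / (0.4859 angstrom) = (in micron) 5.04e+15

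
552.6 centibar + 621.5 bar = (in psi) 9094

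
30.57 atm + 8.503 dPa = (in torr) 2.323e+04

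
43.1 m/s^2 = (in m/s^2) 43.1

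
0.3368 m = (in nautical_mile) 0.0001819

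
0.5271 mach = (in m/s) 179.5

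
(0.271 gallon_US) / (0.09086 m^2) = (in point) 32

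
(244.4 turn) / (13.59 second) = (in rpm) 1079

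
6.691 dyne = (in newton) 6.691e-05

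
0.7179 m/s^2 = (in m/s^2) 0.7179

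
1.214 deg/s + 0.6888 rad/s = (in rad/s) 0.71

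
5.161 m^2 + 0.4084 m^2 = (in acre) 0.001376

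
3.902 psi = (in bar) 0.269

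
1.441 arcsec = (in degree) 0.0004003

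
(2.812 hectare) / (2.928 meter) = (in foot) 3.151e+04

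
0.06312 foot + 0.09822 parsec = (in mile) 1.883e+12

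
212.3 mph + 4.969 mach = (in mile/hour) 3997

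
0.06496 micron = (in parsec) 2.105e-24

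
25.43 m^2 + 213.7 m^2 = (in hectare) 0.02391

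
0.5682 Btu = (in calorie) 143.3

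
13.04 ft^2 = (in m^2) 1.211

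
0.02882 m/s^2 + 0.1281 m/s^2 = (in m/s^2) 0.1569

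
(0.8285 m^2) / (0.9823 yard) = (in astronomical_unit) 6.166e-12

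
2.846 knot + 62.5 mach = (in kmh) 7.662e+04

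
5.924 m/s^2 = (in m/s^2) 5.924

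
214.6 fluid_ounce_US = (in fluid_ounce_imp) 223.4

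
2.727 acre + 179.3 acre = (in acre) 182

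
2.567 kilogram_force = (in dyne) 2.517e+06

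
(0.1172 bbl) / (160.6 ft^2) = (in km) 1.249e-06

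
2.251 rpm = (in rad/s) 0.2357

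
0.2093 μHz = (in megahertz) 2.093e-13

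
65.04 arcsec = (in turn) 5.019e-05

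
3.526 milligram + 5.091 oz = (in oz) 5.091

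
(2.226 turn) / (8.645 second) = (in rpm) 15.45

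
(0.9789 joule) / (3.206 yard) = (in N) 0.3339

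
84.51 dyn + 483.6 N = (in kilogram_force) 49.31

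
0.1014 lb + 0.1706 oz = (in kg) 0.05083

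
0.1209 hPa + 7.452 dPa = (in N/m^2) 12.84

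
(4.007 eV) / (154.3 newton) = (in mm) 4.161e-18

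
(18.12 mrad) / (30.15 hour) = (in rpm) 1.594e-06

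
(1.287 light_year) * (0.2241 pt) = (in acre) 2.379e+08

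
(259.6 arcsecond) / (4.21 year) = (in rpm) 9.052e-11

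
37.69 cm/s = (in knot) 0.7326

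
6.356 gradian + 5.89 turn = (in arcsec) 7.654e+06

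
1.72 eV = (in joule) 2.756e-19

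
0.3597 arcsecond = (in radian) 1.744e-06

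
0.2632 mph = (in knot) 0.2287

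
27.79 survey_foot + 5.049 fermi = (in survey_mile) 0.005263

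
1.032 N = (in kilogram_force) 0.1052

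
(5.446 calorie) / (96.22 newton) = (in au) 1.583e-12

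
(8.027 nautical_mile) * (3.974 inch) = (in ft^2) 1.615e+04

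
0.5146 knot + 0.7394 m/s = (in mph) 2.246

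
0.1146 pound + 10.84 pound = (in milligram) 4.969e+06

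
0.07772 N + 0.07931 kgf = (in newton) 0.8555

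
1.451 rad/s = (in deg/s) 83.14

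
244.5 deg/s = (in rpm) 40.75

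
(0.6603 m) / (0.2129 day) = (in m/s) 3.59e-05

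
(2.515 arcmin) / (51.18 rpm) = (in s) 0.0001365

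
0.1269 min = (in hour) 0.002115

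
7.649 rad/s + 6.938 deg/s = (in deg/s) 445.2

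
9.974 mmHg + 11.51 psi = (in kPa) 80.69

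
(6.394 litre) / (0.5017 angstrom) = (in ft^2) 1.372e+09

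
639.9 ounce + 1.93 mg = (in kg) 18.14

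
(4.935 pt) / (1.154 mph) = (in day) 3.906e-08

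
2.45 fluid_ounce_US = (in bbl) 0.0004557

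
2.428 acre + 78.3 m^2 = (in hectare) 0.9904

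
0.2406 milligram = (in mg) 0.2406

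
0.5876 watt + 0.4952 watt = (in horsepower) 0.001452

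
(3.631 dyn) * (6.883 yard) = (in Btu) 2.166e-07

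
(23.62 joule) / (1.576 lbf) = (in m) 3.369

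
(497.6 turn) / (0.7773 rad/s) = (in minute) 67.04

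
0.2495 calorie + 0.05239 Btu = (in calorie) 13.46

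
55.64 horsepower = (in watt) 4.149e+04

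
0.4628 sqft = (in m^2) 0.043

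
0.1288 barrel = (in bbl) 0.1288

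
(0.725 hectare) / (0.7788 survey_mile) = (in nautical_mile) 0.003123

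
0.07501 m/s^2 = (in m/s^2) 0.07501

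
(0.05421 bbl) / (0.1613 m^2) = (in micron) 5.343e+04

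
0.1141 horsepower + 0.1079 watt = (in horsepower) 0.1142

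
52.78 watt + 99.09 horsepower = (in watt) 7.394e+04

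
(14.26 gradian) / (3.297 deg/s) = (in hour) 0.001081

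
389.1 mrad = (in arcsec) 8.026e+04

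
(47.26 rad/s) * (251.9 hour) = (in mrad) 4.286e+10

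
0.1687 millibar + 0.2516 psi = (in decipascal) 1.752e+04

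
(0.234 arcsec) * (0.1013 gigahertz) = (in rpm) 1097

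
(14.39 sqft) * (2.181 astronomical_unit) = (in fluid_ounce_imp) 1.535e+16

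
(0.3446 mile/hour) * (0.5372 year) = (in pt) 7.398e+09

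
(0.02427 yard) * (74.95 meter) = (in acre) 0.000411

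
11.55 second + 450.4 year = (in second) 1.42e+10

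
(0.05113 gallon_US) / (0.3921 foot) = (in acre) 4.002e-07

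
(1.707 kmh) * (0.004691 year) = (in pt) 1.988e+08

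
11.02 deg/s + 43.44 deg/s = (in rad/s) 0.9505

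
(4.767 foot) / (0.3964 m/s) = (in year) 1.162e-07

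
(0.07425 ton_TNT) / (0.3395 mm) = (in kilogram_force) 9.331e+10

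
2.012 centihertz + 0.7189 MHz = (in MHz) 0.7189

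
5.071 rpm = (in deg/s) 30.43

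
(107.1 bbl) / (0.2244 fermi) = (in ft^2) 8.168e+17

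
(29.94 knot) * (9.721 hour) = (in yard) 5.895e+05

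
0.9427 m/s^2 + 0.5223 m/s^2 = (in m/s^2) 1.465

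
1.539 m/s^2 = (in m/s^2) 1.539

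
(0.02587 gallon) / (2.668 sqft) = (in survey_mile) 2.455e-07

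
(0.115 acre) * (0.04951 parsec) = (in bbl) 4.472e+18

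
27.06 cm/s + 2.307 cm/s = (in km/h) 1.057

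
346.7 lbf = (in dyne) 1.542e+08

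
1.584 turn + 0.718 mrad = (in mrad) 9953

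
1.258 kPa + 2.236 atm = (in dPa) 2.278e+06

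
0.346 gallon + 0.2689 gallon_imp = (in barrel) 0.01593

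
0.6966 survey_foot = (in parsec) 6.881e-18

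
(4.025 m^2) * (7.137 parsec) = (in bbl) 5.575e+18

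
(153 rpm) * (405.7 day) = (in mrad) 5.616e+11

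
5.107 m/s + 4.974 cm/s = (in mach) 0.01514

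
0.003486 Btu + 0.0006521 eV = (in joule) 3.678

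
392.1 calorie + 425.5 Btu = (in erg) 4.506e+12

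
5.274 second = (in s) 5.274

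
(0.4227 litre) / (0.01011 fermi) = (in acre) 1.033e+10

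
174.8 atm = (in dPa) 1.771e+08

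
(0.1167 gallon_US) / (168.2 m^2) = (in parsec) 8.512e-23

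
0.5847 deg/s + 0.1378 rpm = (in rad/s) 0.02464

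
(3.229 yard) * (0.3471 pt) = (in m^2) 0.0003615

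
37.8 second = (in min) 0.63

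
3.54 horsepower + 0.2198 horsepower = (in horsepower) 3.76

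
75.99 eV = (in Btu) 1.154e-20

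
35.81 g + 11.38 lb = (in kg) 5.198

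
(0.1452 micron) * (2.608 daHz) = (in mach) 1.112e-08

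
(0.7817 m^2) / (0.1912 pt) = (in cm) 1.159e+06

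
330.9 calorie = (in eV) 8.641e+21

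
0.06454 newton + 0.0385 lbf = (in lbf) 0.05301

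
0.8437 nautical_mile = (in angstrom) 1.563e+13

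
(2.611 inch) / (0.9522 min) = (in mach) 3.409e-06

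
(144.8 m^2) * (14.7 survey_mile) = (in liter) 3.426e+09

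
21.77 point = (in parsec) 2.489e-19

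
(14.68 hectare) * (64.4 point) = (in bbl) 2.098e+04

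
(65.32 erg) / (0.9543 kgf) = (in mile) 4.337e-10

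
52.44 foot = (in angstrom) 1.598e+11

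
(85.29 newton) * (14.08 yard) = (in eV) 6.854e+21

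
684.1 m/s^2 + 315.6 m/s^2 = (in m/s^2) 999.7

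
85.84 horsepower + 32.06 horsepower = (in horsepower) 117.9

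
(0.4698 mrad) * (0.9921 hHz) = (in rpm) 0.4451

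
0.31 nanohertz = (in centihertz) 3.1e-08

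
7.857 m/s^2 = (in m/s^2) 7.857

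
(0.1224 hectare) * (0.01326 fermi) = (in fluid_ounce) 5.488e-10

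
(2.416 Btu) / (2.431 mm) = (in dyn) 1.049e+11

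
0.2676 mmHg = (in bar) 0.0003568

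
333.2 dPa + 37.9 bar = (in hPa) 3.79e+04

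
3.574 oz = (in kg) 0.1013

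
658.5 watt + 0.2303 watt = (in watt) 658.7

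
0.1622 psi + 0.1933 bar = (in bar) 0.2045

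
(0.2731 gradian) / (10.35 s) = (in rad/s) 0.0004145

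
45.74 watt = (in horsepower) 0.06134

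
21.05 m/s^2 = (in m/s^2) 21.05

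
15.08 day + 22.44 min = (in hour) 362.3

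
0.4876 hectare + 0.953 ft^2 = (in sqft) 5.249e+04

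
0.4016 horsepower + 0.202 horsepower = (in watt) 450.1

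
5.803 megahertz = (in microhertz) 5.803e+12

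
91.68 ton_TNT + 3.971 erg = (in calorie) 9.168e+10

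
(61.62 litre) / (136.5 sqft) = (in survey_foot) 0.01594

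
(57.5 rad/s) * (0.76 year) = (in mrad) 1.378e+12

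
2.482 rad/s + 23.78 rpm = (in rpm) 47.48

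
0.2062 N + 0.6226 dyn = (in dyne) 2.062e+04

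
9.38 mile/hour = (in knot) 8.151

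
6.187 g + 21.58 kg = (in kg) 21.59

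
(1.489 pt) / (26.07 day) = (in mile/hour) 5.217e-10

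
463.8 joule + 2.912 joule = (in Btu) 0.4424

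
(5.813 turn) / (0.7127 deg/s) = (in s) 2936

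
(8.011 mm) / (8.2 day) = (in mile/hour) 2.529e-08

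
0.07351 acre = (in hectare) 0.02975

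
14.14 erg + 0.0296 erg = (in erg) 14.17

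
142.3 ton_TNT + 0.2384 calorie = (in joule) 5.954e+11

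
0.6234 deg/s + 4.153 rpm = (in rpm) 4.257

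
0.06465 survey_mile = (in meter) 104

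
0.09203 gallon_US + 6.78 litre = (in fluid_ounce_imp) 250.9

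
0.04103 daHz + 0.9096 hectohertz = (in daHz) 9.137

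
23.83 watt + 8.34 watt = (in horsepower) 0.04314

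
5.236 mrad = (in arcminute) 18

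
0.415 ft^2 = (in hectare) 3.855e-06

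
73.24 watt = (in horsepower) 0.09822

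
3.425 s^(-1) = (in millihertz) 3425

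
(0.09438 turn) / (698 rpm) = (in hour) 2.254e-06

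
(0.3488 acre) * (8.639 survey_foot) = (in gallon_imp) 8.176e+05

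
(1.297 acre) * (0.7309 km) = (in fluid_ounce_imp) 1.35e+11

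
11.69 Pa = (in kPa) 0.01169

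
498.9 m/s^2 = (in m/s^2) 498.9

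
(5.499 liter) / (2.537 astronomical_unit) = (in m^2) 1.449e-14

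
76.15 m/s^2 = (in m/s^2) 76.15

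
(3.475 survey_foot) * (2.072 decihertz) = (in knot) 0.4266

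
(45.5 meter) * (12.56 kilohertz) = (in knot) 1.111e+06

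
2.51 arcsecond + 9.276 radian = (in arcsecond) 1.913e+06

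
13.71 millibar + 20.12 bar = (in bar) 20.13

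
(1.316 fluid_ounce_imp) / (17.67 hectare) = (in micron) 0.0002116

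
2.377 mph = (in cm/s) 106.3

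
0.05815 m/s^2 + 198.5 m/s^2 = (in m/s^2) 198.6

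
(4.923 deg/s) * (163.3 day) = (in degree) 6.946e+07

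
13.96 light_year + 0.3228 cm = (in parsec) 4.28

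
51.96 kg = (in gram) 5.196e+04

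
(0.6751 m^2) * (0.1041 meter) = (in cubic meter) 0.07028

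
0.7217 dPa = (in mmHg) 0.0005413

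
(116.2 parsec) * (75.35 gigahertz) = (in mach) 7.935e+26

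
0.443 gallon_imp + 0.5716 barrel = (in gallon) 24.54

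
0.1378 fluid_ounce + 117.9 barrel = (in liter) 1.874e+04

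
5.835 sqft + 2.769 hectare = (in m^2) 2.769e+04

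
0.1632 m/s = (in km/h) 0.5875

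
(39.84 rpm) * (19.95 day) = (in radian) 7.191e+06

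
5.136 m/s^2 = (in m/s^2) 5.136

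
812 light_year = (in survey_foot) 2.52e+19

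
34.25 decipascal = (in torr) 0.02569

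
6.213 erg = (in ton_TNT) 1.485e-16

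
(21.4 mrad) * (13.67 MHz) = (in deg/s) 1.676e+07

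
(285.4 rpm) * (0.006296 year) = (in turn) 9.444e+05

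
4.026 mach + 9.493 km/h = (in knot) 2670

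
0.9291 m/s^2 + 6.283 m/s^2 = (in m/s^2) 7.212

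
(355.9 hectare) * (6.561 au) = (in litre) 3.493e+21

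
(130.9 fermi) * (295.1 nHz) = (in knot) 7.509e-20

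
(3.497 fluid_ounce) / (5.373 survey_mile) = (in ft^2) 1.287e-07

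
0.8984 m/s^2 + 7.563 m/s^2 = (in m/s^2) 8.461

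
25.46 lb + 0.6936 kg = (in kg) 12.24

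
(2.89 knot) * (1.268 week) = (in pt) 3.232e+09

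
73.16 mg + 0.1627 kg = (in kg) 0.1628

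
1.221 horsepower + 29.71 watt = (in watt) 940.2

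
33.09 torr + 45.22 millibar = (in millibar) 89.34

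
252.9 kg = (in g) 2.529e+05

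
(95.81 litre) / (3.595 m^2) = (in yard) 0.02915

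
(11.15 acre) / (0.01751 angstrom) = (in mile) 1.601e+13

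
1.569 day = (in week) 0.2241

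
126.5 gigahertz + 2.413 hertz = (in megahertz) 1.265e+05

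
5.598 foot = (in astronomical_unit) 1.141e-11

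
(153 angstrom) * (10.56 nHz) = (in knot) 3.141e-16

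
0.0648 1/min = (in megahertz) 1.08e-09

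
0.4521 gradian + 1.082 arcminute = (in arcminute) 25.5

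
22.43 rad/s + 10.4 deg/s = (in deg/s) 1296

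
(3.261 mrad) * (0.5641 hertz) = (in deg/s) 0.1054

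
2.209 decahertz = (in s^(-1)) 22.09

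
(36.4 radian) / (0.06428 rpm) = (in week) 0.008941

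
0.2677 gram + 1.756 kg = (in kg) 1.756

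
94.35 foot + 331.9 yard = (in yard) 363.3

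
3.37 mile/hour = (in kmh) 5.423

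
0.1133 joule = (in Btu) 0.0001074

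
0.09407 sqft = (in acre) 2.16e-06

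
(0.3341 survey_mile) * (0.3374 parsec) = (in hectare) 5.598e+14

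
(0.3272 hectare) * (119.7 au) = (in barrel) 3.685e+17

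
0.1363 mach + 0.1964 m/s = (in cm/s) 4661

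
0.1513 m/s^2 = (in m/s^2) 0.1513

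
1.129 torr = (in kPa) 0.1505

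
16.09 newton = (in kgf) 1.641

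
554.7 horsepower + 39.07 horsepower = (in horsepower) 593.8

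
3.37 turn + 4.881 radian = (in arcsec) 5.374e+06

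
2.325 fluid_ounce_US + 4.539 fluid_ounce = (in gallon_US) 0.05362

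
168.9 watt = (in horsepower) 0.2265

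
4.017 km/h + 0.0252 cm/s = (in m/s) 1.116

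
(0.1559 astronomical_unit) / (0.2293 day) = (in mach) 3457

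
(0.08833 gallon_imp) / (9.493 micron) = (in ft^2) 455.3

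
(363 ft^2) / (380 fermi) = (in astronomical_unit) 593.2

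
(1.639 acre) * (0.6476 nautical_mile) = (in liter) 7.955e+09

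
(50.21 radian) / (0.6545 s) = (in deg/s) 4395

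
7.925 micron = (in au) 5.298e-17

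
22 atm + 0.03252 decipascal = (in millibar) 2.229e+04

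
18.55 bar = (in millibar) 1.855e+04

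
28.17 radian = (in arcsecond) 5.81e+06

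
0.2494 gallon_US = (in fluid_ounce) 31.92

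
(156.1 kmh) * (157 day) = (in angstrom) 5.882e+18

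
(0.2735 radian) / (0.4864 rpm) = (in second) 5.37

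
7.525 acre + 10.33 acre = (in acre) 17.86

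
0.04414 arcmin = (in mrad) 0.01284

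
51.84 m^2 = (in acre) 0.01281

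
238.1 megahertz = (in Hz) 2.381e+08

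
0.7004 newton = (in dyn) 7.004e+04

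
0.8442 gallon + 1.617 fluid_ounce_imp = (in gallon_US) 0.8563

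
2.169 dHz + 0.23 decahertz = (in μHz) 2.517e+06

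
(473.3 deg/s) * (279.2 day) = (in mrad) 1.993e+11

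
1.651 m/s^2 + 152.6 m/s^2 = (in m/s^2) 154.3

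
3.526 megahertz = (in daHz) 3.526e+05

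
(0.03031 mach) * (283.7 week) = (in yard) 1.937e+09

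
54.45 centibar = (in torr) 408.4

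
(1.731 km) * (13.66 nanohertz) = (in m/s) 2.365e-05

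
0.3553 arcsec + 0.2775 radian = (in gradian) 17.67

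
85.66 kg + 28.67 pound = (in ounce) 3480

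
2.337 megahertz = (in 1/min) 1.402e+08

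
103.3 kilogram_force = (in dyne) 1.013e+08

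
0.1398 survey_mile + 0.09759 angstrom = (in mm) 2.25e+05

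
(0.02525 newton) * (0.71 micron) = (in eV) 1.119e+11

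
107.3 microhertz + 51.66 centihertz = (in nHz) 5.167e+08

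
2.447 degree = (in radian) 0.04271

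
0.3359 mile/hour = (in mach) 0.000441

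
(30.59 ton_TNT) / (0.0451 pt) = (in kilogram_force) 8.203e+14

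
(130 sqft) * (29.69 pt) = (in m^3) 0.1265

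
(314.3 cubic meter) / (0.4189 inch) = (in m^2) 2.954e+04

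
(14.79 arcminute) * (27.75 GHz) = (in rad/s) 1.194e+08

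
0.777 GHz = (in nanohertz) 7.77e+17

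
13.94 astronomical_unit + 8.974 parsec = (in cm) 2.769e+19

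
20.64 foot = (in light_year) 6.65e-16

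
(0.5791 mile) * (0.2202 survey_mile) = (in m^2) 3.303e+05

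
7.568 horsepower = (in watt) 5643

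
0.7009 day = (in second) 6.056e+04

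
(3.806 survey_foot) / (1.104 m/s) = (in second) 1.051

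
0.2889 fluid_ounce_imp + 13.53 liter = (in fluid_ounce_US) 457.8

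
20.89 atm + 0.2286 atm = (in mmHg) 1.605e+04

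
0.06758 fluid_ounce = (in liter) 0.001999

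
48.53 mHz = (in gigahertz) 4.853e-11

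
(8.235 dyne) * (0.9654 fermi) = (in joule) 7.95e-20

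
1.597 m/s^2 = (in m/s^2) 1.597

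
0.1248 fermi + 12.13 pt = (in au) 2.86e-14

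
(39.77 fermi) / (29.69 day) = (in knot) 3.014e-20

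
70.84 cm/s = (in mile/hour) 1.585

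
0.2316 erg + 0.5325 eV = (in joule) 2.316e-08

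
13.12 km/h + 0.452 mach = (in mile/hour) 352.4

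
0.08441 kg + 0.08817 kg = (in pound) 0.3805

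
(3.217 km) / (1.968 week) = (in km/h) 0.00973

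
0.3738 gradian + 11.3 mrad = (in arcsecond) 3542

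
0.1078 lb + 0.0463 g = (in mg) 4.894e+04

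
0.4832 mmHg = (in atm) 0.0006358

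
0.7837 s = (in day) 9.071e-06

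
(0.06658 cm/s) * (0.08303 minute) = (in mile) 2.061e-06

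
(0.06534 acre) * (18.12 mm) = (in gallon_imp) 1054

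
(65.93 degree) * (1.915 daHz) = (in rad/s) 22.04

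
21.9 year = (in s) 6.906e+08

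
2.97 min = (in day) 0.002063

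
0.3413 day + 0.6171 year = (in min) 3.248e+05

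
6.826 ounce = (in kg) 0.1935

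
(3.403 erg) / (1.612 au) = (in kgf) 1.439e-19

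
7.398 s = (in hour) 0.002055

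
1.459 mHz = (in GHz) 1.459e-12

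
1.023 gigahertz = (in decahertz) 1.023e+08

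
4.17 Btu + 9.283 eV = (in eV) 2.746e+22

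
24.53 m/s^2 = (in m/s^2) 24.53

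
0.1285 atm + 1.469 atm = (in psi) 23.48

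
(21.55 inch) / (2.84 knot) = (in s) 0.3746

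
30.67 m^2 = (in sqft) 330.1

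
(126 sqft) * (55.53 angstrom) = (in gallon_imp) 1.43e-05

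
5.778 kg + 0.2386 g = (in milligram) 5.778e+06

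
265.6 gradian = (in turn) 0.664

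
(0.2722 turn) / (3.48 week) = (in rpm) 7.76e-06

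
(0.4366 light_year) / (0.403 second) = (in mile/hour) 2.293e+16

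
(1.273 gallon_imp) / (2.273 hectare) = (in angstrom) 2546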